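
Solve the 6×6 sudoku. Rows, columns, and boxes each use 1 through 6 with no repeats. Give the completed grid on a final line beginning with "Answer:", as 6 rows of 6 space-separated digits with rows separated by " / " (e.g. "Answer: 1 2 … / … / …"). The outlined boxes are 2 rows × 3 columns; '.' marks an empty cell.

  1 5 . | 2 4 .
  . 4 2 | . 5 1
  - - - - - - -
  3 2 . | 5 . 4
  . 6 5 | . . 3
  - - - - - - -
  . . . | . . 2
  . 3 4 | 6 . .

Step 1. [r6c5∈{1}] r6c5 has the single candidate 1, so r6c5=1.
Step 2. [r2c1∈{6}] nothing but 6 survives at r2c1 ⇒ r2c1=6.
Step 3. [r5c1∈{5}] r5c1 has the single candidate 5. So r5c1=5.
Step 4. [r5c4∈{3,4}] across row 5, 4 lands solely at r5c4. So r5c4=4.
Step 5. [r5c2∈{1}] only 1 remains possible at r5c2. So r5c2=1.
Step 6. [r5c5∈{3}] only 3 remains possible at r5c5 ⇒ r5c5=3.
Step 7. [r4c5∈{2}] r4c5's peers cover all but 2, so r4c5=2.
Step 8. [r5c3∈{6}] r5c3's peers cover all but 6 ⇒ r5c3=6.
Step 9. [r1c3∈{3}] only 3 remains possible at r1c3. So r1c3=3.
Step 10. [r3c3∈{1}] nothing but 1 survives at r3c3. So r3c3=1.
Step 11. [r4c4∈{1}] r4c4's peers cover all but 1 ⇒ r4c4=1.
Step 12. [r1c6∈{6}] r1c6 is down to just 6. So r1c6=6.
Step 13. [r4c1∈{4}] r4c1 is down to just 4. So r4c1=4.
Step 14. [r3c5∈{6}] only 6 remains possible at r3c5 ⇒ r3c5=6.
Step 15. [r6c1∈{2}] nothing but 2 survives at r6c1, so r6c1=2.
Step 16. [r6c6∈{5}] nothing but 5 survives at r6c6, so r6c6=5.
Step 17. [r2c4∈{3}] r2c4 is down to just 3. So r2c4=3.

Answer: 1 5 3 2 4 6 / 6 4 2 3 5 1 / 3 2 1 5 6 4 / 4 6 5 1 2 3 / 5 1 6 4 3 2 / 2 3 4 6 1 5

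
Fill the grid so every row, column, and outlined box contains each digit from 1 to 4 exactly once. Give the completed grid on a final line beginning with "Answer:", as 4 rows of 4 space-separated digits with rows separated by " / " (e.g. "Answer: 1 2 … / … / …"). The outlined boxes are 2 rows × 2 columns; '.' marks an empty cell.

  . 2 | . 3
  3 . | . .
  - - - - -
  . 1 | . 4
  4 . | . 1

Step 1. [r4c3∈{2,3}] row 4 places 2 nowhere but r4c3 ⇒ r4c3=2.
Step 2. [r1c3∈{1,4}] in row 1, 4 fits only at r1c3. So r1c3=4.
Step 3. [r2c3∈{1}] r2c3's peers cover all but 1, so r2c3=1.
Step 4. [r3c1∈{2}] only 2 remains possible at r3c1 ⇒ r3c1=2.
Step 5. [r3c3∈{3}] r3c3 has the single candidate 3. So r3c3=3.
Step 6. [r2c4∈{2}] nothing but 2 survives at r2c4, so r2c4=2.
Step 7. [r2c2∈{4}] nothing but 4 survives at r2c2 ⇒ r2c2=4.
Step 8. [r4c2∈{3}] r4c2 is down to just 3 ⇒ r4c2=3.
Step 9. [r1c1∈{1}] r1c1 has the single candidate 1, so r1c1=1.

Answer: 1 2 4 3 / 3 4 1 2 / 2 1 3 4 / 4 3 2 1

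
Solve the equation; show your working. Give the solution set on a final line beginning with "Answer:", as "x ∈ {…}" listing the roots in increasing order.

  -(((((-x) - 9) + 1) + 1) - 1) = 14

Step 1. [-(((((-x) - 9) + 1) + 1) - 1) = 14] flip signs both sides. So neg: ((((-x) - 9) + 1) + 1) - 1 = -14.
Step 2. [((((-x) - 9) + 1) + 1) - 1 = -14] 1 comes off first (add 1). So sub: (((-x) - 9) + 1) + 1 = -13.
Step 3. [(((-x) - 9) + 1) + 1 = -13] the outer +1 inverts by subtracting 1 ⇒ sub: ((-x) - 9) + 1 = -14.
Step 4. [((-x) - 9) + 1 = -14] the outer +1 inverts by subtracting 1. So sub: (-x) - 9 = -15.
Step 5. [(-x) - 9 = -15] 9 comes off first (add 9). So sub: -x = -6.
Step 6. [-x = -6] LHS negated; negate both sides ⇒ neg: x = 6.

Answer: x ∈ {6}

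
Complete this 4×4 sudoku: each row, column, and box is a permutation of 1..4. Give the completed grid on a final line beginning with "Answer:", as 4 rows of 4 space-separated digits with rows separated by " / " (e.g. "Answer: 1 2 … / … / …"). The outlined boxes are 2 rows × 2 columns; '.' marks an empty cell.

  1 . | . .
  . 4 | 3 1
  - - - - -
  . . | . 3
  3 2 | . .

Step 1. [r3c3∈{1,2,4}] r3c3 is the only open cell in row 3 admitting 2. So r3c3=2.
Step 2. [r4c4∈{4}] r4c4's peers cover all but 4. So r4c4=4.
Step 3. [r1c2∈{3}] r1c2 has the single candidate 3, so r1c2=3.
Step 4. [r4c3∈{1}] only 1 remains possible at r4c3, so r4c3=1.
Step 5. [r2c1∈{2}] nothing but 2 survives at r2c1. So r2c1=2.
Step 6. [r3c1∈{4}] only 4 remains possible at r3c1. So r3c1=4.
Step 7. [r3c2∈{1}] nothing but 1 survives at r3c2 ⇒ r3c2=1.
Step 8. [r1c4∈{2}] r1c4's peers cover all but 2. So r1c4=2.
Step 9. [r1c3∈{4}] only 4 remains possible at r1c3, so r1c3=4.

Answer: 1 3 4 2 / 2 4 3 1 / 4 1 2 3 / 3 2 1 4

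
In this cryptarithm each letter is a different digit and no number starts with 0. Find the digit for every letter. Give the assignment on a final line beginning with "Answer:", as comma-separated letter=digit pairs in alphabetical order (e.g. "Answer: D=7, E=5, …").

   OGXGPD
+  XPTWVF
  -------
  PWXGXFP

Step 1. [col 1: D + F ≡ P (mod 10)] column 1 (D + F ≡ P (mod 10), carry-in 0) doesn't pin P yet; pick P=1 and continue, so P=1.
Step 2. [col 1: D + F ≡ P (mod 10)] column 1 (D + F ≡ P (mod 10), carry-in 0) doesn't pin F yet; pick F=6 and continue, so F=6.
Step 3. [col 1: D + F ≡ P (mod 10)] from column 1 (F=6, P=1, carry-in 0, digits 1,6 already taken and all letters distinct): D must equal 5. So D=5.
Step 4. [col 2: P + V ≡ F (mod 10)] from column 2 (P=1, F=6, carry-in 1, digits 1,5,6 already taken and all letters distinct): V must equal 4. So V=4.
Step 5. [col 3: G + W ≡ X (mod 10)] G=7 is one option consistent with column 3 (G + W ≡ X (mod 10), carry-in 0) — take it ⇒ G=7.
Step 6. [col 3: G + W ≡ X (mod 10)] X=9 is one option consistent with column 3 (G + W ≡ X (mod 10), carry-in 0) — take it ⇒ X=9.
Step 7. [col 3: G + W ≡ X (mod 10)] column 3: given G=7, X=9, carry-in 0, and digits 1,4,5,6,7,9 already taken and all letters distinct, G+W≡X (mod 10) forces W=2 ⇒ W=2.
Step 8. [col 4: X + T ≡ G (mod 10)] in column 4 we have X+T≡G with carry-in 0; given X=9, G=7 and digits 1,2,4,5,6,7,9 already taken and all letters distinct, that pins T to 8 ⇒ T=8.
Step 9. [col 6: O + X ≡ W (mod 10)] from column 6 (X=9, W=2, carry-in 0, digits 1,2,4,5,6,7,8,9 already taken and all letters distinct): O must equal 3 ⇒ O=3.

Answer: D=5, F=6, G=7, O=3, P=1, T=8, V=4, W=2, X=9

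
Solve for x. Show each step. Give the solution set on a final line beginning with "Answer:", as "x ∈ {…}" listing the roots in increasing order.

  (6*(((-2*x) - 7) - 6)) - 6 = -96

Step 1. [(6*(((-2*x) - 7) - 6)) - 6 = -96] the outer -6 inverts by adding 6, so sub: 6*(((-2*x) - 7) - 6) = -90.
Step 2. [6*(((-2*x) - 7) - 6) = -90] divide by the outer 6 ⇒ div: ((-2*x) - 7) - 6 = -15.
Step 3. [((-2*x) - 7) - 6 = -15] 6 comes off first (add 6). So sub: (-2*x) - 7 = -9.
Step 4. [(-2*x) - 7 = -9] 7 comes off first (add 7). So sub: -2*x = -2.
Step 5. [-2*x = -2] divide by the outer -2. So div: x = 1.

Answer: x ∈ {1}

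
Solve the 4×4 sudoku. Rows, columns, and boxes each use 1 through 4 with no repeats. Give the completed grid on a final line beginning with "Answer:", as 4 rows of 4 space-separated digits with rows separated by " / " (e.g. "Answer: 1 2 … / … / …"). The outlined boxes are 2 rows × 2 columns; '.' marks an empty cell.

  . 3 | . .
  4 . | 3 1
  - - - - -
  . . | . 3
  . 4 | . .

Step 1. [r3c2∈{1,2}] col 2 places 1 nowhere but r3c2. So r3c2=1.
Step 2. [r4c4∈{2}] nothing but 2 survives at r4c4, so r4c4=2.
Step 3. [r1c3∈{2,4}] in col 3, 2 fits only at r1c3 ⇒ r1c3=2.
Step 4. [r2c2∈{2}] nothing but 2 survives at r2c2. So r2c2=2.
Step 5. [r1c4∈{4}] r1c4's peers cover all but 4. So r1c4=4.
Step 6. [r4c3∈{1}] r4c3 is down to just 1 ⇒ r4c3=1.
Step 7. [r4c1∈{3}] r4c1's peers cover all but 3 ⇒ r4c1=3.
Step 8. [r3c3∈{4}] r3c3 has the single candidate 4. So r3c3=4.
Step 9. [r3c1∈{2}] r3c1 is down to just 2 ⇒ r3c1=2.
Step 10. [r1c1∈{1}] only 1 remains possible at r1c1 ⇒ r1c1=1.

Answer: 1 3 2 4 / 4 2 3 1 / 2 1 4 3 / 3 4 1 2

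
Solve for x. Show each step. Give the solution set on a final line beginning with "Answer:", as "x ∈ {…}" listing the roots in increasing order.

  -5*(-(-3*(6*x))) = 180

Step 1. [-5*(-(-3*(6*x))) = 180] leading coefficient -5: divide by -5 ⇒ div: -(-3*(6*x)) = -36.
Step 2. [-(-3*(6*x)) = -36] leading − — multiply by −1, so neg: -3*(6*x) = 36.
Step 3. [-3*(6*x) = 36] LHS = -3·(…); ÷-3 both sides, so div: 6*x = -12.
Step 4. [6*x = -12] 6·(inner) — divide through by 6, so div: x = -2.

Answer: x ∈ {-2}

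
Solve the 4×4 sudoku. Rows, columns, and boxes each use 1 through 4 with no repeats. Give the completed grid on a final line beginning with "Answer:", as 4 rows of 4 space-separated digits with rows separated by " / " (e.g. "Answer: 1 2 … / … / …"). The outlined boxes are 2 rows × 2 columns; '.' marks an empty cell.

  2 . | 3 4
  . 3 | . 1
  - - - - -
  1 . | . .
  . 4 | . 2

Step 1. [r2c3∈{2}] nothing but 2 survives at r2c3 ⇒ r2c3=2.
Step 2. [r1c2∈{1}] nothing but 1 survives at r1c2, so r1c2=1.
Step 3. [r3c3∈{4}] only 4 remains possible at r3c3. So r3c3=4.
Step 4. [r2c1∈{4}] only 4 remains possible at r2c1. So r2c1=4.
Step 5. [r3c2∈{2}] r3c2 is down to just 2, so r3c2=2.
Step 6. [r4c1∈{3}] r4c1's peers cover all but 3. So r4c1=3.
Step 7. [r3c4∈{3}] nothing but 3 survives at r3c4. So r3c4=3.
Step 8. [r4c3∈{1}] r4c3 is down to just 1 ⇒ r4c3=1.

Answer: 2 1 3 4 / 4 3 2 1 / 1 2 4 3 / 3 4 1 2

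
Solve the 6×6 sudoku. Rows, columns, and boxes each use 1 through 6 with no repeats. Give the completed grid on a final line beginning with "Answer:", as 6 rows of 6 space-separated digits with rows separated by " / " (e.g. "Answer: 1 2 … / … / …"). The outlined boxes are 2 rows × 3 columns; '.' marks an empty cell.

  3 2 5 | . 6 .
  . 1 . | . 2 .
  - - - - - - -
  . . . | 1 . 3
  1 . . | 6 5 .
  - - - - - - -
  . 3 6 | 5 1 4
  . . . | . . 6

Step 1. [r2c3∈{4}] r2c3 is down to just 4 ⇒ r2c3=4.
Step 2. [r5c1∈{2}] nothing but 2 survives at r5c1. So r5c1=2.
Step 3. [r4c2∈{4}] r4c2 has the single candidate 4, so r4c2=4.
Step 4. [r3c2∈{5,6}] col 2 places 6 nowhere but r3c2. So r3c2=6.
Step 5. [r4c6∈{2}] only 2 remains possible at r4c6 ⇒ r4c6=2.
Step 6. [r6c4∈{2,3}] 2 has one home in row 6: r6c4, so r6c4=2.
Step 7. [r3c1∈{5}] r3c1 has the single candidate 5 ⇒ r3c1=5.
Step 8. [r4c3∈{3}] nothing but 3 survives at r4c3. So r4c3=3.
Step 9. [r6c3∈{1}] r6c3 is down to just 1, so r6c3=1.
Step 10. [r2c6∈{5}] nothing but 5 survives at r2c6 ⇒ r2c6=5.
Step 11. [r6c5∈{3}] only 3 remains possible at r6c5 ⇒ r6c5=3.
Step 12. [r3c3∈{2}] only 2 remains possible at r3c3 ⇒ r3c3=2.
Step 13. [r1c6∈{1}] r1c6 has the single candidate 1, so r1c6=1.
Step 14. [r1c4∈{4}] r1c4 has the single candidate 4 ⇒ r1c4=4.
Step 15. [r2c1∈{6}] nothing but 6 survives at r2c1, so r2c1=6.
Step 16. [r6c2∈{5}] r6c2 is down to just 5. So r6c2=5.
Step 17. [r6c1∈{4}] nothing but 4 survives at r6c1, so r6c1=4.
Step 18. [r3c5∈{4}] only 4 remains possible at r3c5, so r3c5=4.
Step 19. [r2c4∈{3}] r2c4 has the single candidate 3. So r2c4=3.

Answer: 3 2 5 4 6 1 / 6 1 4 3 2 5 / 5 6 2 1 4 3 / 1 4 3 6 5 2 / 2 3 6 5 1 4 / 4 5 1 2 3 6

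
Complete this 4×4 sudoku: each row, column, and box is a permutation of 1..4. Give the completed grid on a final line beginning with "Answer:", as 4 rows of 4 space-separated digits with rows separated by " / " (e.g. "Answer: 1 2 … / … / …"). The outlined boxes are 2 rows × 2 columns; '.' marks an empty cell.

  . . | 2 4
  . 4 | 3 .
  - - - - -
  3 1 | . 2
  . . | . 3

Step 1. [r4c1∈{2,4}] in col 1, 4 fits only at r4c1, so r4c1=4.
Step 2. [r2c1∈{1,2}] across row 2, 2 lands solely at r2c1 ⇒ r2c1=2.
Step 3. [r3c3∈{4}] only 4 remains possible at r3c3. So r3c3=4.
Step 4. [r1c1∈{1}] r1c1 is down to just 1. So r1c1=1.
Step 5. [r4c2∈{2}] r4c2 has the single candidate 2 ⇒ r4c2=2.
Step 6. [r4c3∈{1}] only 1 remains possible at r4c3. So r4c3=1.
Step 7. [r2c4∈{1}] r2c4 has the single candidate 1 ⇒ r2c4=1.
Step 8. [r1c2∈{3}] r1c2 is down to just 3. So r1c2=3.

Answer: 1 3 2 4 / 2 4 3 1 / 3 1 4 2 / 4 2 1 3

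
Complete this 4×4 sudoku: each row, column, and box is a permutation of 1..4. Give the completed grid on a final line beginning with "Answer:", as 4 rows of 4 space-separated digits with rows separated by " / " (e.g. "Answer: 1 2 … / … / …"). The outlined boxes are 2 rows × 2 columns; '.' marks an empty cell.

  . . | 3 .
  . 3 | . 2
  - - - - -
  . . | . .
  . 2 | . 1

Step 1. [r4c3∈{4}] r4c3 has the single candidate 4. So r4c3=4.
Step 2. [r2c1∈{1,4}] row 2 places 4 nowhere but r2c1 ⇒ r2c1=4.
Step 3. [r1c2∈{1}] nothing but 1 survives at r1c2, so r1c2=1.
Step 4. [r3c4∈{3}] r3c4 has the single candidate 3. So r3c4=3.
Step 5. [r4c1∈{3}] r4c1 is down to just 3. So r4c1=3.
Step 6. [r1c1∈{2}] only 2 remains possible at r1c1 ⇒ r1c1=2.
Step 7. [r3c2∈{4}] nothing but 4 survives at r3c2 ⇒ r3c2=4.
Step 8. [r1c4∈{4}] r1c4's peers cover all but 4 ⇒ r1c4=4.
Step 9. [r3c1∈{1}] only 1 remains possible at r3c1 ⇒ r3c1=1.
Step 10. [r2c3∈{1}] r2c3 has the single candidate 1 ⇒ r2c3=1.
Step 11. [r3c3∈{2}] r3c3's peers cover all but 2 ⇒ r3c3=2.

Answer: 2 1 3 4 / 4 3 1 2 / 1 4 2 3 / 3 2 4 1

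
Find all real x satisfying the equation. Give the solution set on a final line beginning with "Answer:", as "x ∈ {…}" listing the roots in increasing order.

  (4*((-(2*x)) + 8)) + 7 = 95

Step 1. [(4*((-(2*x)) + 8)) + 7 = 95] the outer +7 inverts by subtracting 7, so sub: 4*((-(2*x)) + 8) = 88.
Step 2. [4*((-(2*x)) + 8) = 88] 4 out front; divide by 4. So div: (-(2*x)) + 8 = 22.
Step 3. [(-(2*x)) + 8 = 22] 8 comes off first (subtract 8). So sub: -(2*x) = 14.
Step 4. [-(2*x) = 14] leading − — multiply by −1, so neg: 2*x = -14.
Step 5. [2*x = -14] leading coefficient 2: divide by 2 ⇒ div: x = -7.

Answer: x ∈ {-7}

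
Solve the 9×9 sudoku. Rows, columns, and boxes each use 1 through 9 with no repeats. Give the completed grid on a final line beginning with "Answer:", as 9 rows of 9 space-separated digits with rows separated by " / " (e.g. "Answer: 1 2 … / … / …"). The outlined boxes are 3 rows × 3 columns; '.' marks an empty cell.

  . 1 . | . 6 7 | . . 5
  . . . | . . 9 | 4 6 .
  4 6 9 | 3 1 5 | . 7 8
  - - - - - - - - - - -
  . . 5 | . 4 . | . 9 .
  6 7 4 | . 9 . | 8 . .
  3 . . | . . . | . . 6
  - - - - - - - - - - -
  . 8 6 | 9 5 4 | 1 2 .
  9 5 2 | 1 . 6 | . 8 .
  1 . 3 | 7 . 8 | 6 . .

Step 1. [r4c2∈{2}] only 2 remains possible at r4c2. So r4c2=2.
Step 2. [r7c9∈{3,7}] in row 7, 3 fits only at r7c9, so r7c9=3.
Step 3. [r6c7∈{2,5,7}] 5 has one home in col 7: r6c7. So r6c7=5.
Step 4. [r1c3∈{8}] r1c3's peers cover all but 8. So r1c3=8.
Step 5. [r5c9∈{1,2}] across box 6, 2 lands solely at r5c9 ⇒ r5c9=2.
Step 6. [r8c9∈{4,7}] r8c9 is the only open cell in row 8 admitting 4, so r8c9=4.
Step 7. [r6c6∈{1,2}] col 6 places 2 nowhere but r6c6. So r6c6=2.
Step 8. [r1c1∈{2}] r1c1's peers cover all but 2. So r1c1=2.
Step 9. [r6c4∈{8}] r6c4's peers cover all but 8, so r6c4=8.
Step 10. [r4c9∈{1,7}] 7 has one home in col 9: r4c9, so r4c9=7.
Step 11. [r4c7∈{3}] r4c7 has the single candidate 3. So r4c7=3.
Step 12. [r5c8∈{1}] nothing but 1 survives at r5c8 ⇒ r5c8=1.
Step 13. [r2c5∈{2,8}] r2c5 is the only open cell in row 2 admitting 8. So r2c5=8.
Step 14. [r2c1∈{5,7}] in row 2, 5 fits only at r2c1. So r2c1=5.
Step 15. [r9c9∈{9}] nothing but 9 survives at r9c9. So r9c9=9.
Step 16. [r6c5∈{7}] r6c5 is down to just 7 ⇒ r6c5=7.
Step 17. [r6c8∈{4}] r6c8 has the single candidate 4. So r6c8=4.
Step 18. [r7c1∈{7}] only 7 remains possible at r7c1 ⇒ r7c1=7.
Step 19. [r9c5∈{2}] r9c5 is down to just 2. So r9c5=2.
Step 20. [r4c4∈{6}] r4c4 is down to just 6, so r4c4=6.
Step 21. [r9c2∈{4}] r9c2 has the single candidate 4, so r9c2=4.
Step 22. [r1c8∈{3}] nothing but 3 survives at r1c8 ⇒ r1c8=3.
Step 23. [r4c1∈{8}] r4c1 is down to just 8, so r4c1=8.
Step 24. [r2c2∈{3}] nothing but 3 survives at r2c2 ⇒ r2c2=3.
Step 25. [r1c4∈{4}] only 4 remains possible at r1c4 ⇒ r1c4=4.
Step 26. [r6c3∈{1}] nothing but 1 survives at r6c3, so r6c3=1.
Step 27. [r3c7∈{2}] r3c7 has the single candidate 2. So r3c7=2.
Step 28. [r9c8∈{5}] nothing but 5 survives at r9c8 ⇒ r9c8=5.
Step 29. [r4c6∈{1}] r4c6 is down to just 1 ⇒ r4c6=1.
Step 30. [r2c3∈{7}] r2c3 has the single candidate 7, so r2c3=7.
Step 31. [r2c9∈{1}] r2c9 has the single candidate 1. So r2c9=1.
Step 32. [r8c5∈{3}] nothing but 3 survives at r8c5 ⇒ r8c5=3.
Step 33. [r8c7∈{7}] nothing but 7 survives at r8c7 ⇒ r8c7=7.
Step 34. [r5c6∈{3}] r5c6 is down to just 3. So r5c6=3.
Step 35. [r6c2∈{9}] r6c2's peers cover all but 9, so r6c2=9.
Step 36. [r2c4∈{2}] only 2 remains possible at r2c4 ⇒ r2c4=2.
Step 37. [r1c7∈{9}] nothing but 9 survives at r1c7. So r1c7=9.
Step 38. [r5c4∈{5}] r5c4's peers cover all but 5 ⇒ r5c4=5.

Answer: 2 1 8 4 6 7 9 3 5 / 5 3 7 2 8 9 4 6 1 / 4 6 9 3 1 5 2 7 8 / 8 2 5 6 4 1 3 9 7 / 6 7 4 5 9 3 8 1 2 / 3 9 1 8 7 2 5 4 6 / 7 8 6 9 5 4 1 2 3 / 9 5 2 1 3 6 7 8 4 / 1 4 3 7 2 8 6 5 9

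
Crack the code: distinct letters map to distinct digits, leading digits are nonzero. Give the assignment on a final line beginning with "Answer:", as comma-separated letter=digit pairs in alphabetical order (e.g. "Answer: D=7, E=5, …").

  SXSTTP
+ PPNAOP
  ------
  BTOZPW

Step 1. [col 1: P + P ≡ W (mod 10)] W=2 is one option consistent with column 1 (P + P ≡ W (mod 10), carry-in 0) — take it, so W=2.
Step 2. [col 1: P + P ≡ W (mod 10)] P=1 is one option consistent with column 1 (P + P ≡ W (mod 10), carry-in 0) — take it, so P=1.
Step 3. [col 2: T + O ≡ P (mod 10)] column 2 (T + O ≡ P (mod 10), carry-in 0) doesn't pin O yet; pick O=6 and continue. So O=6.
Step 4. [col 2: T + O ≡ P (mod 10)] column 2 reads T+O+carry(0)=P with O=6, P=1; with digits 1,2,6 already taken and all letters distinct, the only value for T is 5. So T=5.
Step 5. [col 3: T + A ≡ Z (mod 10)] several values work for Z in column 3 (T + A ≡ Z (mod 10), carry-in 1); try Z=0 ⇒ Z=0.
Step 6. [col 3: T + A ≡ Z (mod 10)] from column 3 (T=5, Z=0, carry-in 1, digits 0,1,2,5,6 already taken and all letters distinct): A must equal 4. So A=4.
Step 7. [col 4: S + N ≡ O (mod 10)] column 4 (S + N ≡ O (mod 10), carry-in 1) doesn't pin S yet; pick S=8 and continue ⇒ S=8.
Step 8. [col 4: S + N ≡ O (mod 10)] in column 4 we have S+N≡O with carry-in 1; given S=8, O=6 and digits 0,1,2,4,5,6,8 already taken and all letters distinct, that pins N to 7 ⇒ N=7.
Step 9. [col 5: X + P ≡ T (mod 10)] column 5 reads X+P+carry(1)=T with P=1, T=5; with digits 0,1,2,4,5,6,7,8 already taken and all letters distinct, the only value for X is 3. So X=3.
Step 10. [col 6: S + P ≡ B (mod 10)] from column 6 (S=8, P=1, carry-in 0, digits 0,1,2,3,4,5,6,7,8 already taken and all letters distinct): B must equal 9, so B=9.

Answer: A=4, B=9, N=7, O=6, P=1, S=8, T=5, W=2, X=3, Z=0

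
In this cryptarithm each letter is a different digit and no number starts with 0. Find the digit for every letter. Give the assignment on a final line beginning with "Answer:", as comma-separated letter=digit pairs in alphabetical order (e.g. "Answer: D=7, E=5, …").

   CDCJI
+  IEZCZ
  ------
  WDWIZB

Step 1. [W] adding two 5-digit numbers gives at most 5+1 digits, and here it does — W is that final carry and must be 1, so W=1.
Step 2. [col 1: I + Z ≡ B (mod 10)] no forcing yet in column 1 (carry-in 0); Z=2 is free and consistent — try it. So Z=2.
Step 3. [col 1: I + Z ≡ B (mod 10)] column 1 (I + Z ≡ B (mod 10), carry-in 0) doesn't pin I yet; pick I=8 and continue ⇒ I=8.
Step 4. [col 1: I + Z ≡ B (mod 10)] column 1 reads I+Z+carry(0)=B with I=8, Z=2; with digits 1,2,8 already taken and all letters distinct, the only value for B is 0 ⇒ B=0.
Step 5. [col 2: J + C ≡ Z (mod 10)] column 2 (J + C ≡ Z (mod 10), carry-in 1) doesn't pin C yet; pick C=5 and continue, so C=5.
Step 6. [col 2: J + C ≡ Z (mod 10)] column 2 reads J+C+carry(1)=Z with C=5, Z=2; with digits 0,1,2,5,8 already taken and all letters distinct, the only value for J is 6. So J=6.
Step 7. [col 4: D + E ≡ W (mod 10)] several values work for E in column 4 (D + E ≡ W (mod 10), carry-in 0); try E=7 ⇒ E=7.
Step 8. [col 4: D + E ≡ W (mod 10)] column 4: given E=7, W=1, carry-in 0, and digits 0,1,2,5,6,7,8 already taken and all letters distinct, D+E≡W (mod 10) forces D=4 ⇒ D=4.

Answer: B=0, C=5, D=4, E=7, I=8, J=6, W=1, Z=2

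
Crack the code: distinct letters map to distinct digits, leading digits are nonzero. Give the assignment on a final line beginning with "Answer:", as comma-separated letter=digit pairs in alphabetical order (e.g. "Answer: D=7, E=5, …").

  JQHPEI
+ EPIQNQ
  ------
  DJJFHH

Step 1. [col 1: I + Q ≡ H (mod 10)] no forcing yet in column 1 (carry-in 0); Q=6 is free and consistent — try it. So Q=6.
Step 2. [col 1: I + Q ≡ H (mod 10)] no forcing yet in column 1 (carry-in 0); H=8 is free and consistent — try it. So H=8.
Step 3. [col 1: I + Q ≡ H (mod 10)] from column 1 (Q=6, H=8, carry-in 0, digits 6,8 already taken and all letters distinct): I must equal 2, so I=2.
Step 4. [col 2: E + N ≡ H (mod 10)] several values work for E in column 2 (E + N ≡ H (mod 10), carry-in 0); try E=5 ⇒ E=5.
Step 5. [col 2: E + N ≡ H (mod 10)] from column 2 (E=5, H=8, carry-in 0, digits 2,5,6,8 already taken and all letters distinct): N must equal 3. So N=3.
Step 6. [col 3: P + Q ≡ F (mod 10)] several values work for F in column 3 (P + Q ≡ F (mod 10), carry-in 0); try F=0. So F=0.
Step 7. [col 3: P + Q ≡ F (mod 10)] in column 3 we have P+Q≡F with carry-in 0; given Q=6, F=0 and digits 0,2,3,5,6,8 already taken and all letters distinct, that pins P to 4, so P=4.
Step 8. [col 4: H + I ≡ J (mod 10)] in column 4 we have H+I≡J with carry-in 1; given H=8, I=2 and digits 0,2,3,4,5,6,8 already taken and all letters distinct, that pins J to 1 ⇒ J=1.
Step 9. [col 6: J + E ≡ D (mod 10)] column 6: given J=1, E=5, carry-in 1, and digits 0,1,2,3,4,5,6,8 already taken and all letters distinct, J+E≡D (mod 10) forces D=7 ⇒ D=7.

Answer: D=7, E=5, F=0, H=8, I=2, J=1, N=3, P=4, Q=6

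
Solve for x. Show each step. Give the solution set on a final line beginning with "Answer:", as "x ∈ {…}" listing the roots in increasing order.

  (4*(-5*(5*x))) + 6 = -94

Step 1. [(4*(-5*(5*x))) + 6 = -94] +6 is outermost — subtract 6 both sides. So sub: 4*(-5*(5*x)) = -100.
Step 2. [4*(-5*(5*x)) = -100] divide by the outer 4, so div: -5*(5*x) = -25.
Step 3. [-5*(5*x) = -25] -5 out front; divide by -5 ⇒ div: 5*x = 5.
Step 4. [5*x = 5] divide by the outer 5. So div: x = 1.

Answer: x ∈ {1}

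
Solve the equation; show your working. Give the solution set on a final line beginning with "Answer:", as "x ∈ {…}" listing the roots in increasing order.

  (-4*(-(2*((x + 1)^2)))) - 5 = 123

Step 1. [(-4*(-(2*((x + 1)^2)))) - 5 = 123] 5 comes off first (add 5), so sub: -4*(-(2*((x + 1)^2))) = 128.
Step 2. [-4*(-(2*((x + 1)^2))) = 128] -4 out front; divide by -4 ⇒ div: -(2*((x + 1)^2)) = -32.
Step 3. [-(2*((x + 1)^2)) = -32] flip signs both sides. So neg: 2*((x + 1)^2) = 32.
Step 4. [2*((x + 1)^2) = 32] 2 out front; divide by 2. So div: (x + 1)^2 = 16.
Step 5. [(x + 1)^2 = 16] √ both sides: 16 ≥ 0 gives two branches, so sqrt: x + 1 = 4 or -4.
Step 6. [x + 1 = 4 or -4] subtract 1: x sits inside (… + 1) ⇒ sub: x = 3 or -5.

Answer: x ∈ {-5, 3}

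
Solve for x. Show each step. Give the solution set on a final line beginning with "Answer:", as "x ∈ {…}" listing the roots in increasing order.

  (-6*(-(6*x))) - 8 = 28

Step 1. [(-6*(-(6*x))) - 8 = 28] 8 comes off first (add 8). So sub: -6*(-(6*x)) = 36.
Step 2. [-6*(-(6*x)) = 36] LHS = -6·(…); ÷-6 both sides. So div: -(6*x) = -6.
Step 3. [-(6*x) = -6] flip signs both sides ⇒ neg: 6*x = 6.
Step 4. [6*x = 6] leading coefficient 6: divide by 6. So div: x = 1.

Answer: x ∈ {1}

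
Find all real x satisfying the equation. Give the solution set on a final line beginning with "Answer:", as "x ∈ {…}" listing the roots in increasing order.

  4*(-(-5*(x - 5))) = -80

Step 1. [4*(-(-5*(x - 5))) = -80] leading coefficient 4: divide by 4 ⇒ div: -(-5*(x - 5)) = -20.
Step 2. [-(-5*(x - 5)) = -20] leading − — multiply by −1. So neg: -5*(x - 5) = 20.
Step 3. [-5*(x - 5) = 20] LHS = -5·(…); ÷-5 both sides. So div: x - 5 = -4.
Step 4. [x - 5 = -4] peel the -5: add 5 from each side, so sub: x = 1.

Answer: x ∈ {1}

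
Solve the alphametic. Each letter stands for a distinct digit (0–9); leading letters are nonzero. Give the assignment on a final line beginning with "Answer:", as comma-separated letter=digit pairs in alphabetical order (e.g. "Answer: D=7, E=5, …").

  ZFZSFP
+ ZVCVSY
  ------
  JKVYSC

Step 1. [col 1: P + Y ≡ C (mod 10)] no forcing yet in column 1 (carry-in 0); P=6 is free and consistent — try it. So P=6.
Step 2. [col 1: P + Y ≡ C (mod 10)] column 1 (P + Y ≡ C (mod 10), carry-in 0) doesn't pin Y yet; pick Y=1 and continue. So Y=1.
Step 3. [col 1: P + Y ≡ C (mod 10)] column 1 reads P+Y+carry(0)=C with P=6, Y=1; with digits 1,6 already taken and all letters distinct, the only value for C is 7. So C=7.
Step 4. [col 2: F + S ≡ S (mod 10)] column 2: given nothing yet, carry-in 0, and digits 1,6,7 already taken and all letters distinct, F+S≡S (mod 10) forces F=0. So F=0.
Step 5. [col 2: F + S ≡ S (mod 10)] several values work for S in column 2 (F + S ≡ S (mod 10), carry-in 0); try S=9. So S=9.
Step 6. [col 3: S + V ≡ Y (mod 10)] column 3: given S=9, Y=1, carry-in 0, and digits 0,1,6,7,9 already taken and all letters distinct, S+V≡Y (mod 10) forces V=2, so V=2.
Step 7. [col 4: Z + C ≡ V (mod 10)] in column 4 we have Z+C≡V with carry-in 1; given C=7, V=2 and digits 0,1,2,6,7,9 already taken and all letters distinct, that pins Z to 4 ⇒ Z=4.
Step 8. [col 5: F + V ≡ K (mod 10)] from column 5 (F=0, V=2, carry-in 1, digits 0,1,2,4,6,7,9 already taken and all letters distinct): K must equal 3, so K=3.
Step 9. [col 6: Z + Z ≡ J (mod 10)] column 6: given Z=4, carry-in 0, and digits 0,1,2,3,4,6,7,9 already taken and all letters distinct, Z+Z≡J (mod 10) forces J=8 ⇒ J=8.

Answer: C=7, F=0, J=8, K=3, P=6, S=9, V=2, Y=1, Z=4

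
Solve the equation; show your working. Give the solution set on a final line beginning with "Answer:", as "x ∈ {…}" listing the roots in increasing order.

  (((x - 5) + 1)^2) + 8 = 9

Step 1. [(((x - 5) + 1)^2) + 8 = 9] 8 comes off first (subtract 8) ⇒ sub: ((x - 5) + 1)^2 = 1.
Step 2. [((x - 5) + 1)^2 = 1] LHS squared, RHS 1 ≥ 0: apply √ (±). So sqrt: (x - 5) + 1 = 1 or -1.
Step 3. [(x - 5) + 1 = 1 or -1] 1 comes off first (subtract 1), so sub: x - 5 = 0 or -2.
Step 4. [x - 5 = 0 or -2] 5 comes off first (add 5), so sub: x = 5 or 3.

Answer: x ∈ {3, 5}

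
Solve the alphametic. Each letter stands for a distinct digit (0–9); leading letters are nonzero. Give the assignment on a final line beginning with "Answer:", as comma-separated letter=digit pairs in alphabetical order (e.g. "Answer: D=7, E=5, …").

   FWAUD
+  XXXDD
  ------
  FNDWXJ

Step 1. [col 1: D + D ≡ J (mod 10)] J=4 is one option consistent with column 1 (D + D ≡ J (mod 10), carry-in 0) — take it, so J=4.
Step 2. [F] adding two 5-digit numbers gives at most 5+1 digits, and here it does — F is that final carry and must be 1, so F=1.
Step 3. [col 1: D + D ≡ J (mod 10)] no forcing yet in column 1 (carry-in 0); D=2 is free and consistent — try it. So D=2.
Step 4. [col 2: U + D ≡ X (mod 10)] X=8 is one option consistent with column 2 (U + D ≡ X (mod 10), carry-in 0) — take it ⇒ X=8.
Step 5. [col 2: U + D ≡ X (mod 10)] from column 2 (D=2, X=8, carry-in 0, digits 1,2,4,8 already taken and all letters distinct): U must equal 6 ⇒ U=6.
Step 6. [col 3: A + X ≡ W (mod 10)] W=3 is one option consistent with column 3 (A + X ≡ W (mod 10), carry-in 0) — take it. So W=3.
Step 7. [col 3: A + X ≡ W (mod 10)] column 3 reads A+X+carry(0)=W with X=8, W=3; with digits 1,2,3,4,6,8 already taken and all letters distinct, the only value for A is 5 ⇒ A=5.
Step 8. [col 5: F + X ≡ N (mod 10)] in column 5 we have F+X≡N with carry-in 1; given F=1, X=8 and digits 1,2,3,4,5,6,8 already taken and all letters distinct, that pins N to 0. So N=0.

Answer: A=5, D=2, F=1, J=4, N=0, U=6, W=3, X=8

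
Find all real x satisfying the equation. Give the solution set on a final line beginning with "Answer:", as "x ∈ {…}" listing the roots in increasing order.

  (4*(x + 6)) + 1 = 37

Step 1. [(4*(x + 6)) + 1 = 37] the outer +1 inverts by subtracting 1, so sub: 4*(x + 6) = 36.
Step 2. [4*(x + 6) = 36] LHS = 4·(…); ÷4 both sides. So div: x + 6 = 9.
Step 3. [x + 6 = 9] the outer +6 inverts by subtracting 6 ⇒ sub: x = 3.

Answer: x ∈ {3}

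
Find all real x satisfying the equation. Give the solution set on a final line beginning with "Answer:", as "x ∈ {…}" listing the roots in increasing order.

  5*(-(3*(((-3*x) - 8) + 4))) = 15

Step 1. [5*(-(3*(((-3*x) - 8) + 4))) = 15] 5 out front; divide by 5. So div: -(3*(((-3*x) - 8) + 4)) = 3.
Step 2. [-(3*(((-3*x) - 8) + 4)) = 3] LHS negated; negate both sides. So neg: 3*(((-3*x) - 8) + 4) = -3.
Step 3. [3*(((-3*x) - 8) + 4) = -3] 3 out front; divide by 3. So div: ((-3*x) - 8) + 4 = -1.
Step 4. [((-3*x) - 8) + 4 = -1] the outer +4 inverts by subtracting 4 ⇒ sub: (-3*x) - 8 = -5.
Step 5. [(-3*x) - 8 = -5] peel the -8: add 8 from each side. So sub: -3*x = 3.
Step 6. [-3*x = 3] -3 out front; divide by -3, so div: x = -1.

Answer: x ∈ {-1}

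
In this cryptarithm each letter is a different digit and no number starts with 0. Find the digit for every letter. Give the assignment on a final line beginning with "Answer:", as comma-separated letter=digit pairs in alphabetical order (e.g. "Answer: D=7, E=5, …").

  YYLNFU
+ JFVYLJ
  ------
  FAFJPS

Step 1. [col 1: U + J ≡ S (mod 10)] column 1 (U + J ≡ S (mod 10), carry-in 0) doesn't pin U yet; pick U=4 and continue, so U=4.
Step 2. [col 1: U + J ≡ S (mod 10)] S=7 is one option consistent with column 1 (U + J ≡ S (mod 10), carry-in 0) — take it ⇒ S=7.
Step 3. [col 1: U + J ≡ S (mod 10)] column 1 reads U+J+carry(0)=S with U=4, S=7; with digits 4,7 already taken and all letters distinct, the only value for J is 3 ⇒ J=3.
Step 4. [col 2: F + L ≡ P (mod 10)] column 2 (F + L ≡ P (mod 10), carry-in 0) doesn't pin P yet; pick P=1 and continue, so P=1.
Step 5. [col 2: F + L ≡ P (mod 10)] L=6 is one option consistent with column 2 (F + L ≡ P (mod 10), carry-in 0) — take it ⇒ L=6.
Step 6. [col 2: F + L ≡ P (mod 10)] from column 2 (L=6, P=1, carry-in 0, digits 1,3,4,6,7 already taken and all letters distinct): F must equal 5, so F=5.
Step 7. [col 3: N + Y ≡ J (mod 10)] no forcing yet in column 3 (carry-in 1); N=0 is free and consistent — try it ⇒ N=0.
Step 8. [col 3: N + Y ≡ J (mod 10)] column 3 reads N+Y+carry(1)=J with N=0, J=3; with digits 0,1,3,4,5,6,7 already taken and all letters distinct, the only value for Y is 2, so Y=2.
Step 9. [col 4: L + V ≡ F (mod 10)] column 4: given L=6, F=5, carry-in 0, and digits 0,1,2,3,4,5,6,7 already taken and all letters distinct, L+V≡F (mod 10) forces V=9, so V=9.
Step 10. [col 5: Y + F ≡ A (mod 10)] column 5 reads Y+F+carry(1)=A with Y=2, F=5; with digits 0,1,2,3,4,5,6,7,9 already taken and all letters distinct, the only value for A is 8 ⇒ A=8.

Answer: A=8, F=5, J=3, L=6, N=0, P=1, S=7, U=4, V=9, Y=2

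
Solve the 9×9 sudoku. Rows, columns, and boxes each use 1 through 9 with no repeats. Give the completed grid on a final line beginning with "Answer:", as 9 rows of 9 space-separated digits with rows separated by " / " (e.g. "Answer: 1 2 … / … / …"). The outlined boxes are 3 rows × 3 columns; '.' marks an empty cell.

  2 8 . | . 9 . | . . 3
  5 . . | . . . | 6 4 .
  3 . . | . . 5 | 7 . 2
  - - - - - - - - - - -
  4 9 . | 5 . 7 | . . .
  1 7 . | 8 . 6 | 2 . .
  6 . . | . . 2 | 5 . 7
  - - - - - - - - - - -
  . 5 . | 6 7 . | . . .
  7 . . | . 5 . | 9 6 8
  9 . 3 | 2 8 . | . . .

Step 1. [r2c2∈{1}] nothing but 1 survives at r2c2, so r2c2=1.
Step 2. [r1c7∈{1}] nothing but 1 survives at r1c7, so r1c7=1.
Step 3. [r1c6∈{4}] r1c6's peers cover all but 4, so r1c6=4.
Step 4. [r8c4∈{1,3,4}] box 8 places 4 nowhere but r8c4 ⇒ r8c4=4.
Step 5. [r9c6∈{1}] only 1 remains possible at r9c6 ⇒ r9c6=1.
Step 6. [r4c7∈{3,8}] across col 7, 8 lands solely at r4c7, so r4c7=8.
Step 7. [r5c9∈{4,9}] r5c9 is the only open cell in box 6 admitting 4 ⇒ r5c9=4.
Step 8. [r5c5∈{3}] nothing but 3 survives at r5c5 ⇒ r5c5=3.
Step 9. [r4c5∈{1}] nothing but 1 survives at r4c5, so r4c5=1.
Step 10. [r1c3∈{6,7}] r1c3 is the only open cell in row 1 admitting 6, so r1c3=6.
Step 11. [r7c8∈{1,2,3}] 2 has one home in col 8: r7c8 ⇒ r7c8=2.
Step 12. [r8c6∈{3}] r8c6 is down to just 3 ⇒ r8c6=3.
Step 13. [r9c7∈{4}] only 4 remains possible at r9c7. So r9c7=4.
Step 14. [r7c3∈{1,4,8}] 4 has one home in row 7: r7c3. So r7c3=4.
Step 15. [r3c3∈{9}] r3c3 is down to just 9, so r3c3=9.
Step 16. [r6c8∈{1,3,9}] in row 6, 1 fits only at r6c8 ⇒ r6c8=1.
Step 17. [r8c2∈{2}] nothing but 2 survives at r8c2. So r8c2=2.
Step 18. [r9c9∈{5}] r9c9's peers cover all but 5 ⇒ r9c9=5.
Step 19. [r2c4∈{3,7}] in row 2, 3 fits only at r2c4, so r2c4=3.
Step 20. [r2c3∈{7}] r2c3's peers cover all but 7, so r2c3=7.
Step 21. [r2c9∈{9}] nothing but 9 survives at r2c9. So r2c9=9.
Step 22. [r3c8∈{8}] r3c8 is down to just 8. So r3c8=8.
Step 23. [r7c9∈{1}] r7c9 has the single candidate 1, so r7c9=1.
Step 24. [r7c6∈{9}] r7c6's peers cover all but 9, so r7c6=9.
Step 25. [r4c9∈{6}] r4c9 is down to just 6. So r4c9=6.
Step 26. [r9c2∈{6}] r9c2's peers cover all but 6. So r9c2=6.
Step 27. [r4c3∈{2}] only 2 remains possible at r4c3. So r4c3=2.
Step 28. [r5c3∈{5}] r5c3 has the single candidate 5. So r5c3=5.
Step 29. [r4c8∈{3}] r4c8 has the single candidate 3 ⇒ r4c8=3.
Step 30. [r9c8∈{7}] r9c8 has the single candidate 7, so r9c8=7.
Step 31. [r7c1∈{8}] r7c1's peers cover all but 8, so r7c1=8.
Step 32. [r8c3∈{1}] r8c3 has the single candidate 1 ⇒ r8c3=1.
Step 33. [r5c8∈{9}] r5c8 has the single candidate 9 ⇒ r5c8=9.
Step 34. [r2c6∈{8}] r2c6's peers cover all but 8. So r2c6=8.
Step 35. [r3c2∈{4}] r3c2 has the single candidate 4. So r3c2=4.
Step 36. [r6c2∈{3}] only 3 remains possible at r6c2, so r6c2=3.
Step 37. [r3c5∈{6}] r3c5 has the single candidate 6. So r3c5=6.
Step 38. [r3c4∈{1}] r3c4 has the single candidate 1 ⇒ r3c4=1.
Step 39. [r2c5∈{2}] r2c5's peers cover all but 2. So r2c5=2.
Step 40. [r7c7∈{3}] nothing but 3 survives at r7c7. So r7c7=3.
Step 41. [r6c3∈{8}] r6c3 has the single candidate 8. So r6c3=8.
Step 42. [r1c4∈{7}] r1c4's peers cover all but 7, so r1c4=7.
Step 43. [r6c4∈{9}] nothing but 9 survives at r6c4, so r6c4=9.
Step 44. [r6c5∈{4}] only 4 remains possible at r6c5 ⇒ r6c5=4.
Step 45. [r1c8∈{5}] nothing but 5 survives at r1c8. So r1c8=5.

Answer: 2 8 6 7 9 4 1 5 3 / 5 1 7 3 2 8 6 4 9 / 3 4 9 1 6 5 7 8 2 / 4 9 2 5 1 7 8 3 6 / 1 7 5 8 3 6 2 9 4 / 6 3 8 9 4 2 5 1 7 / 8 5 4 6 7 9 3 2 1 / 7 2 1 4 5 3 9 6 8 / 9 6 3 2 8 1 4 7 5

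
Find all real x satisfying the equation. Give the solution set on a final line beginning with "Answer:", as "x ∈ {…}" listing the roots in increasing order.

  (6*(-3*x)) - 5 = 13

Step 1. [(6*(-3*x)) - 5 = 13] peel the -5: add 5 from each side ⇒ sub: 6*(-3*x) = 18.
Step 2. [6*(-3*x) = 18] LHS = 6·(…); ÷6 both sides, so div: -3*x = 3.
Step 3. [-3*x = 3] -3 out front; divide by -3. So div: x = -1.

Answer: x ∈ {-1}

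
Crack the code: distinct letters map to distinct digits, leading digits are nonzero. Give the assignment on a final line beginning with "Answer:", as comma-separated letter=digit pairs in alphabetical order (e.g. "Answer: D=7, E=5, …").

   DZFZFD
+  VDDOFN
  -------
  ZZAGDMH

Step 1. [col 1: D + N ≡ H (mod 10)] several values work for H in column 1 (D + N ≡ H (mod 10), carry-in 0); try H=0 ⇒ H=0.
Step 2. [col 1: D + N ≡ H (mod 10)] no forcing yet in column 1 (carry-in 0); D=7 is free and consistent — try it, so D=7.
Step 3. [col 1: D + N ≡ H (mod 10)] column 1 reads D+N+carry(0)=H with D=7, H=0; with digits 0,7 already taken and all letters distinct, the only value for N is 3 ⇒ N=3.
Step 4. [col 2: F + F ≡ M (mod 10)] column 2 (F + F ≡ M (mod 10), carry-in 1) doesn't pin M yet; pick M=5 and continue, so M=5.
Step 5. [col 2: F + F ≡ M (mod 10)] column 2 reads F+F+carry(1)=M with M=5; with digits 0,3,5,7 already taken and all letters distinct, the only value for F is 2. So F=2.
Step 6. [col 3: Z + O ≡ D (mod 10)] column 3 (Z + O ≡ D (mod 10), carry-in 0) doesn't pin Z yet; pick Z=1 and continue. So Z=1.
Step 7. [col 3: Z + O ≡ D (mod 10)] from column 3 (Z=1, D=7, carry-in 0, digits 0,1,2,3,5,7 already taken and all letters distinct): O must equal 6 ⇒ O=6.
Step 8. [col 4: F + D ≡ G (mod 10)] column 4 reads F+D+carry(0)=G with F=2, D=7; with digits 0,1,2,3,5,6,7 already taken and all letters distinct, the only value for G is 9. So G=9.
Step 9. [col 5: Z + D ≡ A (mod 10)] in column 5 we have Z+D≡A with carry-in 0; given Z=1, D=7 and digits 0,1,2,3,5,6,7,9 already taken and all letters distinct, that pins A to 8, so A=8.
Step 10. [col 6: D + V ≡ Z (mod 10)] in column 6 we have D+V≡Z with carry-in 0; given D=7, Z=1 and digits 0,1,2,3,5,6,7,8,9 already taken and all letters distinct, that pins V to 4, so V=4.

Answer: A=8, D=7, F=2, G=9, H=0, M=5, N=3, O=6, V=4, Z=1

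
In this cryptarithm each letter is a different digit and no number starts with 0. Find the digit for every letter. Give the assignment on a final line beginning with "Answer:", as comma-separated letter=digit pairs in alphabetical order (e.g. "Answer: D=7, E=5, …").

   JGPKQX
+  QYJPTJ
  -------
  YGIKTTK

Step 1. [col 1: X + J ≡ K (mod 10)] J=4 is one option consistent with column 1 (X + J ≡ K (mod 10), carry-in 0) — take it, so J=4.
Step 2. [col 1: X + J ≡ K (mod 10)] no forcing yet in column 1 (carry-in 0); K=2 is free and consistent — try it. So K=2.
Step 3. [Y] adding two 6-digit numbers gives at most 6+1 digits, and here it does — Y is that final carry and must be 1, so Y=1.
Step 4. [col 1: X + J ≡ K (mod 10)] from column 1 (J=4, K=2, carry-in 0, digits 1,2,4 already taken and all letters distinct): X must equal 8, so X=8.
Step 5. [col 2: Q + T ≡ T (mod 10)] from column 2 (nothing yet, carry-in 1, digits 1,2,4,8 already taken and all letters distinct): Q must equal 9 ⇒ Q=9.
Step 6. [col 2: Q + T ≡ T (mod 10)] no forcing yet in column 2 (carry-in 1); T=0 is free and consistent — try it. So T=0.
Step 7. [col 3: K + P ≡ T (mod 10)] column 3: given K=2, T=0, carry-in 1, and digits 0,1,2,4,8,9 already taken and all letters distinct, K+P≡T (mod 10) forces P=7 ⇒ P=7.
Step 8. [col 5: G + Y ≡ I (mod 10)] from column 5 (Y=1, carry-in 1, digits 0,1,2,4,7,8,9 already taken and all letters distinct): I must equal 5 ⇒ I=5.
Step 9. [col 5: G + Y ≡ I (mod 10)] in column 5 we have G+Y≡I with carry-in 1; given Y=1, I=5 and digits 0,1,2,4,5,7,8,9 already taken and all letters distinct, that pins G to 3, so G=3.

Answer: G=3, I=5, J=4, K=2, P=7, Q=9, T=0, X=8, Y=1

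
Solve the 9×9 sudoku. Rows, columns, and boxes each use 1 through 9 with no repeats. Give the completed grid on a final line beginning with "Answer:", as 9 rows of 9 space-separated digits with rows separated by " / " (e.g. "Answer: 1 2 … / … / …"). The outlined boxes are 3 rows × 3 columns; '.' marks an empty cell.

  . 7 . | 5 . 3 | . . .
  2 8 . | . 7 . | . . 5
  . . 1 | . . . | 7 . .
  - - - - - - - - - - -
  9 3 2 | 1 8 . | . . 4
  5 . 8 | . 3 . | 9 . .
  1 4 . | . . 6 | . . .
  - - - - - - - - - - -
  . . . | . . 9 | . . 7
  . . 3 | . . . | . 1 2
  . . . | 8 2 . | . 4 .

Step 1. [r5c2∈{6}] r5c2 is down to just 6, so r5c2=6.
Step 2. [r9c9∈{3,6,9}] r9c9 is the only open cell in box 9 admitting 9, so r9c9=9.
Step 3. [r9c7∈{3,5,6}] across row 9, 3 lands solely at r9c7, so r9c7=3.
Step 4. [r2c8∈{3,6,9}] 3 has one home in row 2: r2c8 ⇒ r2c8=3.
Step 5. [r3c2∈{5,9}] in row 3, 5 fits only at r3c2 ⇒ r3c2=5.
Step 6. [r3c6∈{2,4,8}] col 6 places 8 nowhere but r3c6 ⇒ r3c6=8.
Step 7. [r3c9∈{6}] r3c9's peers cover all but 6 ⇒ r3c9=6.
Step 8. [r3c4∈{2,4,9}] r3c4 is the only open cell in box 2 admitting 2 ⇒ r3c4=2.
Step 9. [r5c6∈{2,4,7}] col 6 places 2 nowhere but r5c6, so r5c6=2.
Step 10. [r5c4∈{4,7}] in row 5, 4 fits only at r5c4, so r5c4=4.
Step 11. [r6c3∈{7}] r6c3 has the single candidate 7. So r6c3=7.
Step 12. [r4c6∈{5,7}] box 5 places 7 nowhere but r4c6 ⇒ r4c6=7.
Step 13. [r6c5∈{5,9}] in box 5, 5 fits only at r6c5. So r6c5=5.
Step 14. [r9c2∈{1}] r9c2's peers cover all but 1 ⇒ r9c2=1.
Step 15. [r7c5∈{1,4,6}] across row 7, 1 lands solely at r7c5. So r7c5=1.
Step 16. [r8c4∈{6,7}] 7 has one home in col 4: r8c4, so r8c4=7.
Step 17. [r3c8∈{9}] r3c8's peers cover all but 9. So r3c8=9.
Step 18. [r1c5∈{4,6,9}] 9 has one home in col 5: r1c5. So r1c5=9.
Step 19. [r8c5∈{4,6}] r8c5 is the only open cell in col 5 admitting 6. So r8c5=6.
Step 20. [r8c6∈{4,5}] across box 8, 4 lands solely at r8c6 ⇒ r8c6=4.
Step 21. [r8c7∈{5,8}] 5 has one home in row 8: r8c7, so r8c7=5.
Step 22. [r7c3∈{4,5,6}] 5 has one home in row 7: r7c3, so r7c3=5.
Step 23. [r9c3∈{6}] r9c3's peers cover all but 6. So r9c3=6.
Step 24. [r1c3∈{4}] r1c3 has the single candidate 4, so r1c3=4.
Step 25. [r4c7∈{6}] r4c7's peers cover all but 6, so r4c7=6.
Step 26. [r7c7∈{8}] nothing but 8 survives at r7c7, so r7c7=8.
Step 27. [r6c7∈{2}] r6c7 is down to just 2. So r6c7=2.
Step 28. [r1c7∈{1}] only 1 remains possible at r1c7, so r1c7=1.
Step 29. [r1c9∈{8}] r1c9 is down to just 8. So r1c9=8.
Step 30. [r4c8∈{5}] nothing but 5 survives at r4c8, so r4c8=5.
Step 31. [r3c5∈{4}] r3c5 has the single candidate 4 ⇒ r3c5=4.
Step 32. [r7c8∈{6}] r7c8 has the single candidate 6. So r7c8=6.
Step 33. [r8c1∈{8}] only 8 remains possible at r8c1 ⇒ r8c1=8.
Step 34. [r9c6∈{5}] r9c6 is down to just 5, so r9c6=5.
Step 35. [r6c9∈{3}] only 3 remains possible at r6c9. So r6c9=3.
Step 36. [r7c2∈{2}] only 2 remains possible at r7c2. So r7c2=2.
Step 37. [r2c4∈{6}] only 6 remains possible at r2c4 ⇒ r2c4=6.
Step 38. [r5c8∈{7}] nothing but 7 survives at r5c8 ⇒ r5c8=7.
Step 39. [r1c8∈{2}] r1c8 is down to just 2, so r1c8=2.
Step 40. [r6c8∈{8}] r6c8's peers cover all but 8, so r6c8=8.
Step 41. [r7c4∈{3}] r7c4 has the single candidate 3. So r7c4=3.
Step 42. [r2c3∈{9}] nothing but 9 survives at r2c3 ⇒ r2c3=9.
Step 43. [r2c7∈{4}] only 4 remains possible at r2c7 ⇒ r2c7=4.
Step 44. [r1c1∈{6}] nothing but 6 survives at r1c1, so r1c1=6.
Step 45. [r8c2∈{9}] only 9 remains possible at r8c2 ⇒ r8c2=9.
Step 46. [r3c1∈{3}] nothing but 3 survives at r3c1. So r3c1=3.
Step 47. [r7c1∈{4}] r7c1 is down to just 4, so r7c1=4.
Step 48. [r2c6∈{1}] r2c6 is down to just 1 ⇒ r2c6=1.
Step 49. [r5c9∈{1}] r5c9 is down to just 1. So r5c9=1.
Step 50. [r9c1∈{7}] r9c1's peers cover all but 7, so r9c1=7.
Step 51. [r6c4∈{9}] r6c4's peers cover all but 9 ⇒ r6c4=9.

Answer: 6 7 4 5 9 3 1 2 8 / 2 8 9 6 7 1 4 3 5 / 3 5 1 2 4 8 7 9 6 / 9 3 2 1 8 7 6 5 4 / 5 6 8 4 3 2 9 7 1 / 1 4 7 9 5 6 2 8 3 / 4 2 5 3 1 9 8 6 7 / 8 9 3 7 6 4 5 1 2 / 7 1 6 8 2 5 3 4 9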